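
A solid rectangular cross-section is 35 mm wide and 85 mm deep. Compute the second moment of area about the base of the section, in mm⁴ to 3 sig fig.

The section: 35 × 85, A = 2 975 mm², y = 42.5 mm, Ī = 1 791 198 mm⁴.
Transfer it to the bottom edge using Ī + A·d² with d = y − 0:
  the section: d = 42.5 mm → contributes +7 164 792 mm⁴
Total I = 7 164 792 mm⁴.

I_base ≈ 7.16 × 10⁶ mm⁴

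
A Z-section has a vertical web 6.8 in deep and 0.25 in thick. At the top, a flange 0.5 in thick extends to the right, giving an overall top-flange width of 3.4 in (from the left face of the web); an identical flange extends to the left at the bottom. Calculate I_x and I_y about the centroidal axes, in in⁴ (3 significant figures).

Split into non-overlapping primitives; take the origin at the lower-left of the bounding box.
Web: 0.25 × 6.8, A = 1.7 in², y = 3.4 in, Ī = 6.5507 in⁴.
Top flange (beyond web): 3.15 × 0.5, A = 1.575 in², y = 6.55 in, Ī = 0.032813 in⁴.
Bottom flange (beyond web): 3.15 × 0.5, A = 1.575 in², y = 0.25 in, Ī = 0.032813 in⁴.
Centroid: ȳ = ΣA·y / ΣA = 3.4 in.
Transfer each piece to the centroidal x-axis using Ī + A·d² with d = y − 3.4:
  web: d = 0 in → contributes +6.5507 in⁴
  top flange (beyond web): d = 3.15 in → contributes +15.661 in⁴
  bottom flange (beyond web): d = -3.15 in → contributes +15.661 in⁴
Total I = 37.872 in⁴.
For the y-axis: x̄ = 3.275 in.
Repeating about the centroidal y-axis gives I_y = 11.717 in⁴.

I_x ≈ 37.9 in⁴, I_y ≈ 11.7 in⁴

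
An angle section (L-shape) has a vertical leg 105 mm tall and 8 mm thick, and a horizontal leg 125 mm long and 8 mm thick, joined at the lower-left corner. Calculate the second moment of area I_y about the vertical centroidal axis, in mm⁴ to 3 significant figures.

Split into non-overlapping primitives; take the origin at the lower-left of the bounding box.
Vertical leg: 8 × 105, A = 840 mm², x = 4 mm, Ī = 4 480 mm⁴.
Horizontal leg (remainder): 117 × 8, A = 936 mm², x = 66.5 mm, Ī = 1 067 742 mm⁴.
Centroid: x̄ = ΣA·x / ΣA = 36.939 mm.
Transfer each piece to the vertical centroidal axis using Ī + A·d² with d = x − 36.939:
  vertical leg: d = -32.939 mm → contributes +915 872 mm⁴
  horizontal leg (remainder): d = 29.561 mm → contributes +1 885 658 mm⁴
Total I = 2 801 529 mm⁴.

I_y ≈ 2.80 × 10⁶ mm⁴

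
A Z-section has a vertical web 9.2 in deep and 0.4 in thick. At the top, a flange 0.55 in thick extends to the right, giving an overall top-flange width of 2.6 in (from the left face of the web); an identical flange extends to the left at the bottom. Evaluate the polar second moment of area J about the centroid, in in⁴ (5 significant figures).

J ≈ 76.400 in⁴

Break the section into simple shapes (no overlaps), measuring from the bottom-left corner of the bounding box.
Web: 0.4 × 9.2, A = 3.68 in², y = 4.6 in, Ī = 25.95627 in⁴.
Top flange (beyond web): 2.2 × 0.55, A = 1.21 in², y = 8.925 in, Ī = 0.03050208 in⁴.
Bottom flange (beyond web): 2.2 × 0.55, A = 1.21 in², y = 0.275 in, Ī = 0.03050208 in⁴.
Centroid: ȳ = ΣA·y / ΣA = 4.6 in.
Transfer each piece to the centroidal x-axis using Ī + A·d² with d = y − 4.6:
  web: d = 0 in → contributes +25.95627 in⁴
  top flange (beyond web): d = 4.325 in → contributes +22.66431 in⁴
  bottom flange (beyond web): d = -4.325 in → contributes +22.66431 in⁴
Total I = 71.28488 in⁴.
For the y-axis: x̄ = 2.4 in.
Repeating about the centroidal y-axis gives I_y = 5.114933 in⁴.
Polar second moment: J = I_x + I_y = 76.39982 in⁴.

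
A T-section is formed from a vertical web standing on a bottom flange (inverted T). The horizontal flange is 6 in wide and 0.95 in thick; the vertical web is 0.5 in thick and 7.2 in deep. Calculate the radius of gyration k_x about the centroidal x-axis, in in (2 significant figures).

Break the section into simple shapes (no overlaps), measuring from the bottom-left corner of the bounding box.
Flange: 6 × 0.95, A = 5.7 in², y = 0.475 in, Ī = 0.4287 in⁴.
Web: 0.5 × 7.2, A = 3.6 in², y = 4.55 in, Ī = 15.55 in⁴.
Centroid: ȳ = ΣA·y / ΣA = 2.052 in.
Transfer each piece to the centroidal x-axis using Ī + A·d² with d = y − 2.052:
  flange: d = -1.577 in → contributes +14.61 in⁴
  web: d = 2.498 in → contributes +38.01 in⁴
Total I = 52.62 in⁴.
Radius of gyration: k = √(I/A) = √(52.62 / 9.3) = 2.379 in.

k_x ≈ 2.4 in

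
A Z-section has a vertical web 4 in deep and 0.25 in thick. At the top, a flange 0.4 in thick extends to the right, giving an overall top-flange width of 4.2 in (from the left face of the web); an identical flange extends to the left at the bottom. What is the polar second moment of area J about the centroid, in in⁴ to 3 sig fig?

Treat the section as a set of non-overlapping primitives; coordinates are from the bounding-box lower-left.
Web: 0.25 × 4, A = 1 in², y = 2 in, Ī = 1.3333 in⁴.
Top flange (beyond web): 3.95 × 0.4, A = 1.58 in², y = 3.8 in, Ī = 0.021067 in⁴.
Bottom flange (beyond web): 3.95 × 0.4, A = 1.58 in², y = 0.2 in, Ī = 0.021067 in⁴.
Centroid: ȳ = ΣA·y / ΣA = 2 in.
Transfer each piece to the centroidal x-axis using Ī + A·d² with d = y − 2:
  web: d = 0 in → contributes +1.3333 in⁴
  top flange (beyond web): d = 1.8 in → contributes +5.1403 in⁴
  bottom flange (beyond web): d = -1.8 in → contributes +5.1403 in⁴
Total I = 11.614 in⁴.
For the y-axis: x̄ = 4.075 in.
Repeating about the centroidal y-axis gives I_y = 18.049 in⁴.
Polar second moment: J = I_x + I_y = 29.663 in⁴.

J ≈ 29.7 in⁴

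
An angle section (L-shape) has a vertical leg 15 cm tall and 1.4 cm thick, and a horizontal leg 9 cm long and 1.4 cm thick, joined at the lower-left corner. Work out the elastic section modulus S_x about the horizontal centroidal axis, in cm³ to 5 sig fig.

S_x ≈ 73.777 cm³

Treat the section as a set of non-overlapping primitives; coordinates are from the bounding-box lower-left.
Vertical leg: 1.4 × 15, A = 21 cm², y = 7.5 cm, Ī = 393.75 cm⁴.
Horizontal leg (remainder): 7.6 × 1.4, A = 10.64 cm², y = 0.7 cm, Ī = 1.737867 cm⁴.
Centroid: ȳ = ΣA·y / ΣA = 5.213274 cm.
Transfer each piece to the horizontal centroidal axis using Ī + A·d² with d = y − 5.213274:
  vertical leg: d = 2.286726 cm → contributes +503.5614 cm⁴
  horizontal leg (remainder): d = -4.513274 cm → contributes +218.4709 cm⁴
Total I = 722.0323 cm⁴.
Extreme fibre distance c = 9.786726 cm; S = I/c = 73.7767 cm³.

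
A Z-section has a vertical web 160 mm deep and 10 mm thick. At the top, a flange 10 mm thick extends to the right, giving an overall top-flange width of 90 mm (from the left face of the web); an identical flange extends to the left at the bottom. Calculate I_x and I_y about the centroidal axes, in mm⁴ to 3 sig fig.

Split into non-overlapping primitives; take the origin at the lower-left of the bounding box.
Web: 10 × 160, A = 1 600 mm², y = 80 mm, Ī = 3 413 333 mm⁴.
Top flange (beyond web): 80 × 10, A = 800 mm², y = 155 mm, Ī = 6666.7 mm⁴.
Bottom flange (beyond web): 80 × 10, A = 800 mm², y = 5 mm, Ī = 6666.7 mm⁴.
Centroid: ȳ = ΣA·y / ΣA = 80 mm.
Transfer each piece to the centroidal x-axis using Ī + A·d² with d = y − 80:
  web: d = 0 mm → contributes +3 413 333 mm⁴
  top flange (beyond web): d = 75 mm → contributes +4 506 667 mm⁴
  bottom flange (beyond web): d = -75 mm → contributes +4 506 667 mm⁴
Total I = 12 426 667 mm⁴.
For the y-axis: x̄ = 85 mm.
Repeating about the centroidal y-axis gives I_y = 4 106 667 mm⁴.

I_x ≈ 1.24 × 10⁷ mm⁴, I_y ≈ 4.11 × 10⁶ mm⁴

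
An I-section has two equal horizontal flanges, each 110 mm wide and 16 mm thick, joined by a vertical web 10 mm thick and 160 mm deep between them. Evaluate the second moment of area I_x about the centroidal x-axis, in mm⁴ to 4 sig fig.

I_x ≈ 3.075 × 10⁷ mm⁴

Decompose the section into non-overlapping parts with the origin at the bottom-left of its bounding rectangle.
Bottom flange: 110 × 16, A = 1 760 mm², y = 8 mm, Ī = 37546.7 mm⁴.
Web: 10 × 160, A = 1 600 mm², y = 96 mm, Ī = 3 413 333 mm⁴.
Top flange: 110 × 16, A = 1 760 mm², y = 184 mm, Ī = 37546.7 mm⁴.
By symmetry the centroid is at mid-height, ȳ = 96 mm.
Transfer each piece to the centroidal x-axis using Ī + A·d² with d = y − 96:
  bottom flange: d = -88 mm → contributes +13 666 987 mm⁴
  web: d = 0 mm → contributes +3 413 333 mm⁴
  top flange: d = 88 mm → contributes +13 666 987 mm⁴
Total I = 30 747 307 mm⁴.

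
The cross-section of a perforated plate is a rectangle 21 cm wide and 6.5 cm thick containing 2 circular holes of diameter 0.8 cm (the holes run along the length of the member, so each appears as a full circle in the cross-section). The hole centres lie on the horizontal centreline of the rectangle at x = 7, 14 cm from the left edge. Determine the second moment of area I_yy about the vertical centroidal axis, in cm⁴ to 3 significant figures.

Break the section into simple shapes (no overlaps), measuring from the bottom-left corner of the bounding box.
Plate: 21 × 6.5, A = 136.5 cm², x = 10.5 cm, Ī = 5016.4 cm⁴.
Hole 1 (subtracted): ⌀0.8, A = 0.50265 cm², x = 7 cm, Ī = 0.020106 cm⁴.
Hole 2 (subtracted): ⌀0.8, A = 0.50265 cm², x = 14 cm, Ī = 0.020106 cm⁴.
By symmetry the centroid is at mid-width, x̄ = 10.5 cm.
Transfer each piece to the vertical centroidal axis using Ī + A·d² with d = x − 10.5:
  plate: d = 0 cm → contributes +5016.4 cm⁴
  hole 1: d = -3.5 cm → contributes −6.1776 cm⁴
  hole 2: d = 3.5 cm → contributes −6.1776 cm⁴
Total I = 5 004 cm⁴.

I_yy ≈ 5000 cm⁴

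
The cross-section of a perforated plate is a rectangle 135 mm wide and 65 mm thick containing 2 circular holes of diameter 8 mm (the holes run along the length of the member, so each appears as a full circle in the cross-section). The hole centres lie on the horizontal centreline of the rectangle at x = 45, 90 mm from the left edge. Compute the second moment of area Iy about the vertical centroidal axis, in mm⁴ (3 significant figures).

Decompose the section into non-overlapping parts with the origin at the bottom-left of its bounding rectangle.
Plate: 135 × 65, A = 8 775 mm², x = 67.5 mm, Ī = 13 327 031 mm⁴.
Hole 1 (subtracted): ⌀8, A = 50.265 mm², x = 45 mm, Ī = 201.06 mm⁴.
Hole 2 (subtracted): ⌀8, A = 50.265 mm², x = 90 mm, Ī = 201.06 mm⁴.
By symmetry the centroid is at mid-width, x̄ = 67.5 mm.
Transfer each piece to the vertical centroidal axis using Ī + A·d² with d = x − 67.5:
  plate: d = 0 mm → contributes +13 327 031 mm⁴
  hole 1: d = -22.5 mm → contributes −25 648 mm⁴
  hole 2: d = 22.5 mm → contributes −25 648 mm⁴
Total I = 13 275 735 mm⁴.

Iy ≈ 1.33 × 10⁷ mm⁴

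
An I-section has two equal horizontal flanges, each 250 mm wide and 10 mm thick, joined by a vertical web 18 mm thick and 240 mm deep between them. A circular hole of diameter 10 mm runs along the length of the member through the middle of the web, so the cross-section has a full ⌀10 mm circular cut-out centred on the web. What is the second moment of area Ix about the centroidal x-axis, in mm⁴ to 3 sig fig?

Decompose the section into non-overlapping parts with the origin at the bottom-left of its bounding rectangle.
Bottom flange: 250 × 10, A = 2 500 mm², y = 5 mm, Ī = 20 833 mm⁴.
Web: 18 × 240, A = 4 320 mm², y = 130 mm, Ī = 20 736 000 mm⁴.
Top flange: 250 × 10, A = 2 500 mm², y = 255 mm, Ī = 20 833 mm⁴.
Hole (subtracted): ⌀10, A = 78.54 mm², y = 130 mm, Ī = 490.87 mm⁴.
By symmetry the centroid is at mid-height, ȳ = 130 mm.
Transfer each piece to the centroidal x-axis using Ī + A·d² with d = y − 130:
  bottom flange: d = -125 mm → contributes +39 083 333 mm⁴
  web: d = 0 mm → contributes +20 736 000 mm⁴
  top flange: d = 125 mm → contributes +39 083 333 mm⁴
  hole: d = 0 mm → contributes −490.87 mm⁴
Total I = 98 902 176 mm⁴.

Ix ≈ 9.89 × 10⁷ mm⁴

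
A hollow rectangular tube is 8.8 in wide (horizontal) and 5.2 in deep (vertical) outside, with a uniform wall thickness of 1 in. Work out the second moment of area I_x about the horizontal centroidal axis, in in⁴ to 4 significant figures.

I_x ≈ 84.54 in⁴

Treat the section as a set of non-overlapping primitives; coordinates are from the bounding-box lower-left.
Outer rectangle: 8.8 × 5.2, A = 45.76 in², y = 2.6 in, Ī = 103.113 in⁴.
Inner void (subtracted): 6.8 × 3.2, A = 21.76 in², y = 2.6 in, Ī = 18.5685 in⁴.
By symmetry the centroid is at mid-height, ȳ = 2.6 in.
All pieces are centred on the horizontal centroidal axis, so I = ΣĪ (holes subtracted) = 84.544 in⁴.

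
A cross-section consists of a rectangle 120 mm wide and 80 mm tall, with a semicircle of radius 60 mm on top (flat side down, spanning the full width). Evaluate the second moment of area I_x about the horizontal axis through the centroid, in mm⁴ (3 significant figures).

Decompose the section into non-overlapping parts with the origin at the bottom-left of its bounding rectangle.
Rectangular body: 120 × 80, A = 9 600 mm², y = 40 mm, Ī = 5 120 000 mm⁴.
Semicircular cap: semicircle r = 60, A = 5654.9 mm², y = 105.46 mm, Ī = 1 422 450 mm⁴.
Centroid: ȳ = ΣA·y / ΣA = 64.267 mm.
Transfer each piece to the horizontal axis through the centroid using Ī + A·d² with d = y − 64.267:
  rectangular body: d = -24.267 mm → contributes +10 773 465 mm⁴
  semicircular cap: d = 41.197 mm → contributes +11 020 071 mm⁴
Total I = 21 793 536 mm⁴.

I_x ≈ 2.18 × 10⁷ mm⁴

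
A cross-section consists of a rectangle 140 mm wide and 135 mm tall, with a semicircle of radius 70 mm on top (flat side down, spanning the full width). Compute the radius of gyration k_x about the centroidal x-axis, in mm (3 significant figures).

k_x ≈ 55.9 mm

Break the section into simple shapes (no overlaps), measuring from the bottom-left corner of the bounding box.
Rectangular body: 140 × 135, A = 18 900 mm², y = 67.5 mm, Ī = 28 704 375 mm⁴.
Semicircular cap: semicircle r = 70, A = 7696.9 mm², y = 164.71 mm, Ī = 2 635 265 mm⁴.
Centroid: ȳ = ΣA·y / ΣA = 95.631 mm.
Transfer each piece to the centroidal x-axis using Ī + A·d² with d = y − 95.631:
  rectangular body: d = -28.131 mm → contributes +43 661 354 mm⁴
  semicircular cap: d = 69.078 mm → contributes +39 362 625 mm⁴
Total I = 83 023 979 mm⁴.
Radius of gyration: k = √(I/A) = √(83 023 979 / 26 597) = 55.871 mm.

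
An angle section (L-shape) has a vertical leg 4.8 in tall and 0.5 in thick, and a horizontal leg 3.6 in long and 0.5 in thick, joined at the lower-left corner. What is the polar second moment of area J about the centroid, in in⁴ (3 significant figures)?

J ≈ 13.3 in⁴

Treat the section as a set of non-overlapping primitives; coordinates are from the bounding-box lower-left.
Vertical leg: 0.5 × 4.8, A = 2.4 in², y = 2.4 in, Ī = 4.608 in⁴.
Horizontal leg (remainder): 3.1 × 0.5, A = 1.55 in², y = 0.25 in, Ī = 0.032292 in⁴.
Centroid: ȳ = ΣA·y / ΣA = 1.5563 in.
Transfer each piece to the centroidal x-axis using Ī + A·d² with d = y − 1.5563:
  vertical leg: d = 0.84367 in → contributes +6.3163 in⁴
  horizontal leg (remainder): d = -1.3063 in → contributes +2.6774 in⁴
Total I = 8.9936 in⁴.
For the y-axis: x̄ = 0.95633 in.
Repeating about the centroidal y-axis gives I_y = 4.3426 in⁴.
Polar second moment: J = I_x + I_y = 13.336 in⁴.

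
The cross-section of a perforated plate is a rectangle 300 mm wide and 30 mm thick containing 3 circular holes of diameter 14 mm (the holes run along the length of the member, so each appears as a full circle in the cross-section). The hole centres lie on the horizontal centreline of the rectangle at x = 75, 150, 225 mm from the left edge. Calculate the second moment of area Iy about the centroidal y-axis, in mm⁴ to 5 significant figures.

Treat the section as a set of non-overlapping primitives; coordinates are from the bounding-box lower-left.
Plate: 300 × 30, A = 9 000 mm², x = 150 mm, Ī = 67 500 000 mm⁴.
Hole 1 (subtracted): ⌀14, A = 153.938 mm², x = 75 mm, Ī = 1885.741 mm⁴.
Hole 2 (subtracted): ⌀14, A = 153.938 mm², x = 150 mm, Ī = 1885.741 mm⁴.
Hole 3 (subtracted): ⌀14, A = 153.938 mm², x = 225 mm, Ī = 1885.741 mm⁴.
By symmetry the centroid is at mid-width, x̄ = 150 mm.
Transfer each piece to the centroidal y-axis using Ī + A·d² with d = x − 150:
  plate: d = 0 mm → contributes +67 500 000 mm⁴
  hole 1: d = -75 mm → contributes −867787.2 mm⁴
  hole 2: d = 0 mm → contributes −1885.741 mm⁴
  hole 3: d = 75 mm → contributes −867787.2 mm⁴
Total I = 65 762 540 mm⁴.

Iy ≈ 6.5763 × 10⁷ mm⁴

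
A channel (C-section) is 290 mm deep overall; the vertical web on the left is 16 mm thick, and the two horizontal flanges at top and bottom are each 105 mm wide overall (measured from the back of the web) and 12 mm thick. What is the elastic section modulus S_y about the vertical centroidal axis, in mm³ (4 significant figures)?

S_y ≈ 6.887 × 10⁴ mm³

Split into non-overlapping primitives; take the origin at the lower-left of the bounding box.
Web: 16 × 290, A = 4 640 mm², x = 8 mm, Ī = 98986.7 mm⁴.
Top flange (beyond web): 89 × 12, A = 1 068 mm², x = 60.5 mm, Ī = 704 969 mm⁴.
Bottom flange (beyond web): 89 × 12, A = 1 068 mm², x = 60.5 mm, Ī = 704 969 mm⁴.
Centroid: x̄ = ΣA·x / ΣA = 24.5496 mm.
Transfer each piece to the vertical centroidal axis using Ī + A·d² with d = x − 24.5496:
  web: d = -16.5496 mm → contributes +1 369 831 mm⁴
  top flange (beyond web): d = 35.9504 mm → contributes +2 085 287 mm⁴
  bottom flange (beyond web): d = 35.9504 mm → contributes +2 085 287 mm⁴
Total I = 5 540 404 mm⁴.
Extreme fibre distance c = 80.4504 mm; S = I/c = 68867.3 mm³.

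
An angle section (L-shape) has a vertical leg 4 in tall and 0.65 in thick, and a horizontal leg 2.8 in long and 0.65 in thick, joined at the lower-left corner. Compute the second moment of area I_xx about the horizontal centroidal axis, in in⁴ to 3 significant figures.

I_xx ≈ 6.07 in⁴

Decompose the section into non-overlapping parts with the origin at the bottom-left of its bounding rectangle.
Vertical leg: 0.65 × 4, A = 2.6 in², y = 2 in, Ī = 3.4667 in⁴.
Horizontal leg (remainder): 2.15 × 0.65, A = 1.3975 in², y = 0.325 in, Ī = 0.049204 in⁴.
Centroid: ȳ = ΣA·y / ΣA = 1.4144 in.
Transfer each piece to the horizontal centroidal axis using Ī + A·d² with d = y − 1.4144:
  vertical leg: d = 0.58557 in → contributes +4.3582 in⁴
  horizontal leg (remainder): d = -1.0894 in → contributes +1.7078 in⁴
Total I = 6.066 in⁴.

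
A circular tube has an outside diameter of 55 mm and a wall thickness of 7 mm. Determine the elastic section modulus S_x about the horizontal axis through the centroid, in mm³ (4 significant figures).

Break the section into simple shapes (no overlaps), measuring from the bottom-left corner of the bounding box.
Outer circle: ⌀55, A = 2375.83 mm², y = 27.5 mm, Ī = 449 180 mm⁴.
Bore (subtracted): ⌀41, A = 1320.25 mm², y = 27.5 mm, Ī = 138 709 mm⁴.
By symmetry the centroid is at mid-height, ȳ = 27.5 mm.
All pieces are centred on the horizontal axis through the centroid, so I = ΣĪ (holes subtracted) = 310 471 mm⁴.
Extreme fibre distance c = 27.5 mm; S = I/c = 11289.9 mm³.

S_x ≈ 1.129 × 10⁴ mm³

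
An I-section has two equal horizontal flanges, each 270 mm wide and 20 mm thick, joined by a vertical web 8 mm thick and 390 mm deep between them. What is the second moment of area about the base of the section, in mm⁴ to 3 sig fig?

I_base ≈ 1.14 × 10⁹ mm⁴

Treat the section as a set of non-overlapping primitives; coordinates are from the bounding-box lower-left.
Bottom flange: 270 × 20, A = 5 400 mm², y = 10 mm, Ī = 180 000 mm⁴.
Web: 8 × 390, A = 3 120 mm², y = 215 mm, Ī = 39 546 000 mm⁴.
Top flange: 270 × 20, A = 5 400 mm², y = 420 mm, Ī = 180 000 mm⁴.
Transfer each piece to the bottom edge using Ī + A·d² with d = y − 0:
  bottom flange: d = 10 mm → contributes +720 000 mm⁴
  web: d = 215 mm → contributes +183 768 000 mm⁴
  top flange: d = 420 mm → contributes +952 740 000 mm⁴
Total I = 1 137 228 000 mm⁴.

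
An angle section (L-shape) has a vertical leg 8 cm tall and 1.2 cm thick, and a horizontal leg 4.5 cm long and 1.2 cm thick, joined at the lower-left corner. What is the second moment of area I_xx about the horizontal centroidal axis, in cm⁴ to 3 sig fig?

I_xx ≈ 84.1 cm⁴

Treat the section as a set of non-overlapping primitives; coordinates are from the bounding-box lower-left.
Vertical leg: 1.2 × 8, A = 9.6 cm², y = 4 cm, Ī = 51.2 cm⁴.
Horizontal leg (remainder): 3.3 × 1.2, A = 3.96 cm², y = 0.6 cm, Ī = 0.4752 cm⁴.
Centroid: ȳ = ΣA·y / ΣA = 3.0071 cm.
Transfer each piece to the horizontal centroidal axis using Ī + A·d² with d = y − 3.0071:
  vertical leg: d = 0.99292 cm → contributes +60.665 cm⁴
  horizontal leg (remainder): d = -2.4071 cm → contributes +23.42 cm⁴
Total I = 84.084 cm⁴.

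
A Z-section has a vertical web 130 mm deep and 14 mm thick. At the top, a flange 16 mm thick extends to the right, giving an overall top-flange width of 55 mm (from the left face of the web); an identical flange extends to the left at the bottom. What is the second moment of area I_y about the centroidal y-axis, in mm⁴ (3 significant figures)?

I_y ≈ 1.21 × 10⁶ mm⁴

Break the section into simple shapes (no overlaps), measuring from the bottom-left corner of the bounding box.
Web: 14 × 130, A = 1 820 mm², x = 48 mm, Ī = 29 727 mm⁴.
Top flange (beyond web): 41 × 16, A = 656 mm², x = 75.5 mm, Ī = 91 895 mm⁴.
Bottom flange (beyond web): 41 × 16, A = 656 mm², x = 20.5 mm, Ī = 91 895 mm⁴.
Centroid: x̄ = ΣA·x / ΣA = 48 mm.
Transfer each piece to the centroidal y-axis using Ī + A·d² with d = x − 48:
  web: d = 0 mm → contributes +29 727 mm⁴
  top flange (beyond web): d = 27.5 mm → contributes +587 995 mm⁴
  bottom flange (beyond web): d = -27.5 mm → contributes +587 995 mm⁴
Total I = 1 205 716 mm⁴.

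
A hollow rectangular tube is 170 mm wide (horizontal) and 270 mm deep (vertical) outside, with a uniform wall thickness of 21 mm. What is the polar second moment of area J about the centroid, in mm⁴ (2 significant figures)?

J ≈ 2.2 × 10⁸ mm⁴

Treat the section as a set of non-overlapping primitives; coordinates are from the bounding-box lower-left.
Outer rectangle: 170 × 270, A = 45 900 mm², y = 135 mm, Ī = 278 842 500 mm⁴.
Inner void (subtracted): 128 × 228, A = 29 184 mm², y = 135 mm, Ī = 126 425 088 mm⁴.
By symmetry the centroid is at mid-height, ȳ = 135 mm.
All pieces are centred on the centroidal x-axis, so I = ΣĪ (holes subtracted) = 152 417 412 mm⁴.
Repeating about the centroidal y-axis gives I_y = 70 696 612 mm⁴.
Polar second moment: J = I_x + I_y = 223 114 024 mm⁴.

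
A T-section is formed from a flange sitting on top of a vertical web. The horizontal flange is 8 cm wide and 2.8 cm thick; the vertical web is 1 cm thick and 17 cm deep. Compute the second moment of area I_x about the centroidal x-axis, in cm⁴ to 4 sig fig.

Decompose the section into non-overlapping parts with the origin at the bottom-left of its bounding rectangle.
Flange: 8 × 2.8, A = 22.4 cm², y = 18.4 cm, Ī = 14.6347 cm⁴.
Web: 1 × 17, A = 17 cm², y = 8.5 cm, Ī = 409.417 cm⁴.
Centroid: ȳ = ΣA·y / ΣA = 14.1284 cm.
Transfer each piece to the centroidal x-axis using Ī + A·d² with d = y − 14.1284:
  flange: d = 4.27157 cm → contributes +423.353 cm⁴
  web: d = -5.62843 cm → contributes +947.963 cm⁴
Total I = 1371.32 cm⁴.

I_x ≈ 1371 cm⁴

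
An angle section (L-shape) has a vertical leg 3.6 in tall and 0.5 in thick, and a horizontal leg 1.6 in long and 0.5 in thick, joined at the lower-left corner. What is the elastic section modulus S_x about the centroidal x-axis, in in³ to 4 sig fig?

Treat the section as a set of non-overlapping primitives; coordinates are from the bounding-box lower-left.
Vertical leg: 0.5 × 3.6, A = 1.8 in², y = 1.8 in, Ī = 1.944 in⁴.
Horizontal leg (remainder): 1.1 × 0.5, A = 0.55 in², y = 0.25 in, Ī = 0.0114583 in⁴.
Centroid: ȳ = ΣA·y / ΣA = 1.43723 in.
Transfer each piece to the centroidal x-axis using Ī + A·d² with d = y − 1.43723:
  vertical leg: d = 0.362766 in → contributes +2.18088 in⁴
  horizontal leg (remainder): d = -1.18723 in → contributes +0.786697 in⁴
Total I = 2.96758 in⁴.
Extreme fibre distance c = 2.16277 in; S = I/c = 1.37212 in³.

S_x ≈ 1.372 in³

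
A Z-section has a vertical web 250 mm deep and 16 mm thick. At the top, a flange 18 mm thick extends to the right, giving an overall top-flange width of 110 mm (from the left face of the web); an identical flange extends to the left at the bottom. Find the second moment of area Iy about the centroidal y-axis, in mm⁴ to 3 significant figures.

Iy ≈ 1.28 × 10⁷ mm⁴

Treat the section as a set of non-overlapping primitives; coordinates are from the bounding-box lower-left.
Web: 16 × 250, A = 4 000 mm², x = 102 mm, Ī = 85 333 mm⁴.
Top flange (beyond web): 94 × 18, A = 1 692 mm², x = 157 mm, Ī = 1 245 876 mm⁴.
Bottom flange (beyond web): 94 × 18, A = 1 692 mm², x = 47 mm, Ī = 1 245 876 mm⁴.
Centroid: x̄ = ΣA·x / ΣA = 102 mm.
Transfer each piece to the centroidal y-axis using Ī + A·d² with d = x − 102:
  web: d = 0 mm → contributes +85 333 mm⁴
  top flange (beyond web): d = 55 mm → contributes +6 364 176 mm⁴
  bottom flange (beyond web): d = -55 mm → contributes +6 364 176 mm⁴
Total I = 12 813 685 mm⁴.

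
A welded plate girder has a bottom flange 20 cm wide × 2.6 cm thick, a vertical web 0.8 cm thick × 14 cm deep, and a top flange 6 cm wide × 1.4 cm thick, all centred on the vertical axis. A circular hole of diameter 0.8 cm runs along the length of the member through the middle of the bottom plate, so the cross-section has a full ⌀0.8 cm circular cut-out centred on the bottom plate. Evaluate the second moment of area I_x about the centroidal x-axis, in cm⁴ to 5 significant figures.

Treat the section as a set of non-overlapping primitives; coordinates are from the bounding-box lower-left.
Bottom plate: 20 × 2.6, A = 52 cm², y = 1.3 cm, Ī = 29.29333 cm⁴.
Web plate: 0.8 × 14, A = 11.2 cm², y = 9.6 cm, Ī = 182.9333 cm⁴.
Top plate: 6 × 1.4, A = 8.4 cm², y = 17.3 cm, Ī = 1.372 cm⁴.
Hole (subtracted): ⌀0.8, A = 0.5026548 cm², y = 1.3 cm, Ī = 0.02010619 cm⁴.
Centroid: ȳ = ΣA·y / ΣA = 4.497869 cm.
Transfer each piece to the centroidal x-axis using Ī + A·d² with d = y − 4.497869:
  bottom plate: d = -3.197869 cm → contributes +561.0644 cm⁴
  web plate: d = 5.102131 cm → contributes +474.4888 cm⁴
  top plate: d = 12.80213 cm → contributes +1378.086 cm⁴
  hole: d = -3.197869 cm → contributes −5.160439 cm⁴
Total I = 2408.479 cm⁴.

I_x ≈ 2408.5 cm⁴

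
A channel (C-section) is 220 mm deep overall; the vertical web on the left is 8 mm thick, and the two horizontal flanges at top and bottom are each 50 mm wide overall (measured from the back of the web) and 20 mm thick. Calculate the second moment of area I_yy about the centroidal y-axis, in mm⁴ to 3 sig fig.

I_yy ≈ 7.94 × 10⁵ mm⁴

Split into non-overlapping primitives; take the origin at the lower-left of the bounding box.
Web: 8 × 220, A = 1 760 mm², x = 4 mm, Ī = 9386.7 mm⁴.
Top flange (beyond web): 42 × 20, A = 840 mm², x = 29 mm, Ī = 123 480 mm⁴.
Bottom flange (beyond web): 42 × 20, A = 840 mm², x = 29 mm, Ī = 123 480 mm⁴.
Centroid: x̄ = ΣA·x / ΣA = 16.209 mm.
Transfer each piece to the centroidal y-axis using Ī + A·d² with d = x − 16.209:
  web: d = -12.209 mm → contributes +271 745 mm⁴
  top flange (beyond web): d = 12.791 mm → contributes +260 906 mm⁴
  bottom flange (beyond web): d = 12.791 mm → contributes +260 906 mm⁴
Total I = 793 556 mm⁴.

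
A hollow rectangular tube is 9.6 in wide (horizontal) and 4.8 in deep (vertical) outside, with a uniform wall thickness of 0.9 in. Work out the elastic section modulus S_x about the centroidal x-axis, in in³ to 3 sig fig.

Treat the section as a set of non-overlapping primitives; coordinates are from the bounding-box lower-left.
Outer rectangle: 9.6 × 4.8, A = 46.08 in², y = 2.4 in, Ī = 88.474 in⁴.
Inner void (subtracted): 7.8 × 3, A = 23.4 in², y = 2.4 in, Ī = 17.55 in⁴.
By symmetry the centroid is at mid-height, ȳ = 2.4 in.
All pieces are centred on the centroidal x-axis, so I = ΣĪ (holes subtracted) = 70.924 in⁴.
Extreme fibre distance c = 2.4 in; S = I/c = 29.552 in³.

S_x ≈ 29.6 in³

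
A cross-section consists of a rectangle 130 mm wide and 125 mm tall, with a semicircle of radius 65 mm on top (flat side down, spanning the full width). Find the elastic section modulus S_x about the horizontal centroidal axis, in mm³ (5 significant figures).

S_x ≈ 6.0527 × 10⁵ mm³

Decompose the section into non-overlapping parts with the origin at the bottom-left of its bounding rectangle.
Rectangular body: 130 × 125, A = 16 250 mm², y = 62.5 mm, Ī = 21 158 854 mm⁴.
Semicircular cap: semicircle r = 65, A = 6636.614 mm², y = 152.5869 mm, Ī = 1 959 230 mm⁴.
Centroid: ȳ = ΣA·y / ΣA = 88.62321 mm.
Transfer each piece to the horizontal centroidal axis using Ī + A·d² with d = y − 88.62321:
  rectangular body: d = -26.12321 mm → contributes +32 248 210 mm⁴
  semicircular cap: d = 63.96365 mm → contributes +29 111 934 mm⁴
Total I = 61 360 144 mm⁴.
Extreme fibre distance c = 101.3768 mm; S = I/c = 605268.1 mm³.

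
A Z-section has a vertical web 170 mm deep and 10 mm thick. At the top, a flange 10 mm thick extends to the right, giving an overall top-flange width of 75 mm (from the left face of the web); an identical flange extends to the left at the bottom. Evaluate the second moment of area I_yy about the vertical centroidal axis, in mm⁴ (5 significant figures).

I_yy ≈ 2.3000 × 10⁶ mm⁴

Decompose the section into non-overlapping parts with the origin at the bottom-left of its bounding rectangle.
Web: 10 × 170, A = 1 700 mm², x = 70 mm, Ī = 14166.67 mm⁴.
Top flange (beyond web): 65 × 10, A = 650 mm², x = 107.5 mm, Ī = 228854.2 mm⁴.
Bottom flange (beyond web): 65 × 10, A = 650 mm², x = 32.5 mm, Ī = 228854.2 mm⁴.
Centroid: x̄ = ΣA·x / ΣA = 70 mm.
Transfer each piece to the vertical centroidal axis using Ī + A·d² with d = x − 70:
  web: d = 0 mm → contributes +14166.67 mm⁴
  top flange (beyond web): d = 37.5 mm → contributes +1 142 917 mm⁴
  bottom flange (beyond web): d = -37.5 mm → contributes +1 142 917 mm⁴
Total I = 2 300 000 mm⁴.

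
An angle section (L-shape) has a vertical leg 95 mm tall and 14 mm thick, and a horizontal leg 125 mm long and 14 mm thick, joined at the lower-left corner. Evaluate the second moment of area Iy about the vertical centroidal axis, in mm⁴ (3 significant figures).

Iy ≈ 4.42 × 10⁶ mm⁴

Treat the section as a set of non-overlapping primitives; coordinates are from the bounding-box lower-left.
Vertical leg: 14 × 95, A = 1 330 mm², x = 7 mm, Ī = 21 723 mm⁴.
Horizontal leg (remainder): 111 × 14, A = 1 554 mm², x = 69.5 mm, Ī = 1 595 570 mm⁴.
Centroid: x̄ = ΣA·x / ΣA = 40.677 mm.
Transfer each piece to the vertical centroidal axis using Ī + A·d² with d = x − 40.677:
  vertical leg: d = -33.677 mm → contributes +1 530 146 mm⁴
  horizontal leg (remainder): d = 28.823 mm → contributes +2 886 562 mm⁴
Total I = 4 416 709 mm⁴.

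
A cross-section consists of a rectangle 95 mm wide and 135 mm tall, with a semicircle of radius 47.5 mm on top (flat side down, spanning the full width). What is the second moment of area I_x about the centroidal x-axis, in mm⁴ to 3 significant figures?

I_x ≈ 4.14 × 10⁷ mm⁴

Split into non-overlapping primitives; take the origin at the lower-left of the bounding box.
Rectangular body: 95 × 135, A = 12 825 mm², y = 67.5 mm, Ī = 19 477 969 mm⁴.
Semicircular cap: semicircle r = 47.5, A = 3544.1 mm², y = 155.16 mm, Ī = 558 736 mm⁴.
Centroid: ȳ = ΣA·y / ΣA = 86.479 mm.
Transfer each piece to the centroidal x-axis using Ī + A·d² with d = y − 86.479:
  rectangular body: d = -18.979 mm → contributes +24 097 742 mm⁴
  semicircular cap: d = 68.68 mm → contributes +17 276 222 mm⁴
Total I = 41 373 965 mm⁴.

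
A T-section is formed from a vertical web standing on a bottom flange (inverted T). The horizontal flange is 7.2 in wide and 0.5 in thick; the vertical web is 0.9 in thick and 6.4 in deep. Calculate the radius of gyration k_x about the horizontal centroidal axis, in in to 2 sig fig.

k_x ≈ 2.2 in

Decompose the section into non-overlapping parts with the origin at the bottom-left of its bounding rectangle.
Flange: 7.2 × 0.5, A = 3.6 in², y = 0.25 in, Ī = 0.075 in⁴.
Web: 0.9 × 6.4, A = 5.76 in², y = 3.7 in, Ī = 19.66 in⁴.
Centroid: ȳ = ΣA·y / ΣA = 2.373 in.
Transfer each piece to the horizontal centroidal axis using Ī + A·d² with d = y − 2.373:
  flange: d = -2.123 in → contributes +16.3 in⁴
  web: d = 1.327 in → contributes +29.8 in⁴
Total I = 46.1 in⁴.
Radius of gyration: k = √(I/A) = √(46.1 / 9.36) = 2.219 in.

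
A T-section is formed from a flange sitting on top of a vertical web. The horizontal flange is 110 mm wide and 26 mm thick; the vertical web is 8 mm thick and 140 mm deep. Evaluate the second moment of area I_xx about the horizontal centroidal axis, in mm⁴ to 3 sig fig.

Treat the section as a set of non-overlapping primitives; coordinates are from the bounding-box lower-left.
Flange: 110 × 26, A = 2 860 mm², y = 153 mm, Ī = 161 113 mm⁴.
Web: 8 × 140, A = 1 120 mm², y = 70 mm, Ī = 1 829 333 mm⁴.
Centroid: ȳ = ΣA·y / ΣA = 129.64 mm.
Transfer each piece to the horizontal centroidal axis using Ī + A·d² with d = y − 129.64:
  flange: d = 23.357 mm → contributes +1 721 356 mm⁴
  web: d = -59.643 mm → contributes +5 813 524 mm⁴
Total I = 7 534 880 mm⁴.

I_xx ≈ 7.53 × 10⁶ mm⁴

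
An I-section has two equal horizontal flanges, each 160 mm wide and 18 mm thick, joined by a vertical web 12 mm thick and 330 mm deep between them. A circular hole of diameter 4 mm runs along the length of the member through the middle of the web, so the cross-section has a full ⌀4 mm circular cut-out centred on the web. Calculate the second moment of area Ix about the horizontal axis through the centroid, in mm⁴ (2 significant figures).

Treat the section as a set of non-overlapping primitives; coordinates are from the bounding-box lower-left.
Bottom flange: 160 × 18, A = 2 880 mm², y = 9 mm, Ī = 77 760 mm⁴.
Web: 12 × 330, A = 3 960 mm², y = 183 mm, Ī = 35 937 000 mm⁴.
Top flange: 160 × 18, A = 2 880 mm², y = 357 mm, Ī = 77 760 mm⁴.
Hole (subtracted): ⌀4, A = 12.57 mm², y = 183 mm, Ī = 12.57 mm⁴.
By symmetry the centroid is at mid-height, ȳ = 183 mm.
Transfer each piece to the horizontal axis through the centroid using Ī + A·d² with d = y − 183:
  bottom flange: d = -174 mm → contributes +87 272 640 mm⁴
  web: d = 0 mm → contributes +35 937 000 mm⁴
  top flange: d = 174 mm → contributes +87 272 640 mm⁴
  hole: d = 0 mm → contributes −12.57 mm⁴
Total I = 210 482 267 mm⁴.

Ix ≈ 2.1 × 10⁸ mm⁴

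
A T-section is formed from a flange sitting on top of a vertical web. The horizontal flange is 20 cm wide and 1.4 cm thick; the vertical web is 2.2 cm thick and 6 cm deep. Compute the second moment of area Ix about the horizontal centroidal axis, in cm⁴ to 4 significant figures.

Decompose the section into non-overlapping parts with the origin at the bottom-left of its bounding rectangle.
Flange: 20 × 1.4, A = 28 cm², y = 6.7 cm, Ī = 4.57333 cm⁴.
Web: 2.2 × 6, A = 13.2 cm², y = 3 cm, Ī = 39.6 cm⁴.
Centroid: ȳ = ΣA·y / ΣA = 5.51456 cm.
Transfer each piece to the horizontal centroidal axis using Ī + A·d² with d = y − 5.51456:
  flange: d = 1.18544 cm → contributes +43.9206 cm⁴
  web: d = -2.51456 cm → contributes +123.064 cm⁴
Total I = 166.985 cm⁴.

Ix ≈ 167.0 cm⁴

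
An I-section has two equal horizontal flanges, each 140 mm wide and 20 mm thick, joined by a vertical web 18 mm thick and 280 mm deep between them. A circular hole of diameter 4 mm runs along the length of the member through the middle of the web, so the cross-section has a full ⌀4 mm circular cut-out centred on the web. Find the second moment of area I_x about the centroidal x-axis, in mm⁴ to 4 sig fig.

I_x ≈ 1.591 × 10⁸ mm⁴

Break the section into simple shapes (no overlaps), measuring from the bottom-left corner of the bounding box.
Bottom flange: 140 × 20, A = 2 800 mm², y = 10 mm, Ī = 93333.3 mm⁴.
Web: 18 × 280, A = 5 040 mm², y = 160 mm, Ī = 32 928 000 mm⁴.
Top flange: 140 × 20, A = 2 800 mm², y = 310 mm, Ī = 93333.3 mm⁴.
Hole (subtracted): ⌀4, A = 12.5664 mm², y = 160 mm, Ī = 12.5664 mm⁴.
By symmetry the centroid is at mid-height, ȳ = 160 mm.
Transfer each piece to the centroidal x-axis using Ī + A·d² with d = y − 160:
  bottom flange: d = -150 mm → contributes +63 093 333 mm⁴
  web: d = 0 mm → contributes +32 928 000 mm⁴
  top flange: d = 150 mm → contributes +63 093 333 mm⁴
  hole: d = 0 mm → contributes −12.5664 mm⁴
Total I = 159 114 654 mm⁴.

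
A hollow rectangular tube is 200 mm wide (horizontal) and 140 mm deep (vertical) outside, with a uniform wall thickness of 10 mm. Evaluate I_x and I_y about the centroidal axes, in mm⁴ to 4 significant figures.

I_x ≈ 1.981 × 10⁷ mm⁴, I_y ≈ 3.501 × 10⁷ mm⁴

Split into non-overlapping primitives; take the origin at the lower-left of the bounding box.
Outer rectangle: 200 × 140, A = 28 000 mm², y = 70 mm, Ī = 45 733 333 mm⁴.
Inner void (subtracted): 180 × 120, A = 21 600 mm², y = 70 mm, Ī = 25 920 000 mm⁴.
By symmetry the centroid is at mid-height, ȳ = 70 mm.
All pieces are centred on the centroidal x-axis, so I = ΣĪ (holes subtracted) = 19 813 333 mm⁴.
Repeating about the centroidal y-axis gives I_y = 35 013 333 mm⁴.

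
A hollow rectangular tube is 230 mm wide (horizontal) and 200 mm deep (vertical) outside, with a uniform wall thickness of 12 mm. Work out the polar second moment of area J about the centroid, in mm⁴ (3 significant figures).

J ≈ 1.34 × 10⁸ mm⁴

Break the section into simple shapes (no overlaps), measuring from the bottom-left corner of the bounding box.
Outer rectangle: 230 × 200, A = 46 000 mm², y = 100 mm, Ī = 153 333 333 mm⁴.
Inner void (subtracted): 206 × 176, A = 36 256 mm², y = 100 mm, Ī = 93 588 821 mm⁴.
By symmetry the centroid is at mid-height, ȳ = 100 mm.
All pieces are centred on the centroidal x-axis, so I = ΣĪ (holes subtracted) = 59 744 512 mm⁴.
Repeating about the centroidal y-axis gives I_y = 74 570 032 mm⁴.
Polar second moment: J = I_x + I_y = 134 314 544 mm⁴.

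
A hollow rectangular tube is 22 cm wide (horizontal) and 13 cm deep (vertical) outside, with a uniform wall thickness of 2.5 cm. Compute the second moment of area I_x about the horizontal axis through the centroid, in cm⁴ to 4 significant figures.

I_x ≈ 3303 cm⁴

Decompose the section into non-overlapping parts with the origin at the bottom-left of its bounding rectangle.
Outer rectangle: 22 × 13, A = 286 cm², y = 6.5 cm, Ī = 4027.83 cm⁴.
Inner void (subtracted): 17 × 8, A = 136 cm², y = 6.5 cm, Ī = 725.333 cm⁴.
By symmetry the centroid is at mid-height, ȳ = 6.5 cm.
All pieces are centred on the horizontal axis through the centroid, so I = ΣĪ (holes subtracted) = 3302.5 cm⁴.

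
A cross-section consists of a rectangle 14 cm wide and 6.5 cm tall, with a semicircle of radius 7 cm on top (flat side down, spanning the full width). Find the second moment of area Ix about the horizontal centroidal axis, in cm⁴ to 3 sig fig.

Decompose the section into non-overlapping parts with the origin at the bottom-left of its bounding rectangle.
Rectangular body: 14 × 6.5, A = 91 cm², y = 3.25 cm, Ī = 320.4 cm⁴.
Semicircular cap: semicircle r = 7, A = 76.969 cm², y = 9.4709 cm, Ī = 263.53 cm⁴.
Centroid: ȳ = ΣA·y / ΣA = 6.1006 cm.
Transfer each piece to the horizontal centroidal axis using Ī + A·d² with d = y − 6.1006:
  rectangular body: d = -2.8506 cm → contributes +1059.9 cm⁴
  semicircular cap: d = 3.3703 cm → contributes +1137.8 cm⁴
Total I = 2197.7 cm⁴.

Ix ≈ 2200 cm⁴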